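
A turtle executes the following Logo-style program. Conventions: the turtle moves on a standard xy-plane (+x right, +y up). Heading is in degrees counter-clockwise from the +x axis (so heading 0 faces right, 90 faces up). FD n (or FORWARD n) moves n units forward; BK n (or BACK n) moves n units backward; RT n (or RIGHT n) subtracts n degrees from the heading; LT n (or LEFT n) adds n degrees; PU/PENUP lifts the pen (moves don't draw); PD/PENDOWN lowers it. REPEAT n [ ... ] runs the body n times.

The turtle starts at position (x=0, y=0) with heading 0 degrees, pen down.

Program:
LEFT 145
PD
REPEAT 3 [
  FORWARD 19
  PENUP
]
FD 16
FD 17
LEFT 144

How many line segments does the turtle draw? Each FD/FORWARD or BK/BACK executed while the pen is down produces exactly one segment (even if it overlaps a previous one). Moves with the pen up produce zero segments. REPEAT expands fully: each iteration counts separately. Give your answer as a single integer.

Answer: 1

Derivation:
Executing turtle program step by step:
Start: pos=(0,0), heading=0, pen down
LT 145: heading 0 -> 145
PD: pen down
REPEAT 3 [
  -- iteration 1/3 --
  FD 19: (0,0) -> (-15.564,10.898) [heading=145, draw]
  PU: pen up
  -- iteration 2/3 --
  FD 19: (-15.564,10.898) -> (-31.128,21.796) [heading=145, move]
  PU: pen up
  -- iteration 3/3 --
  FD 19: (-31.128,21.796) -> (-46.692,32.694) [heading=145, move]
  PU: pen up
]
FD 16: (-46.692,32.694) -> (-59.798,41.871) [heading=145, move]
FD 17: (-59.798,41.871) -> (-73.724,51.622) [heading=145, move]
LT 144: heading 145 -> 289
Final: pos=(-73.724,51.622), heading=289, 1 segment(s) drawn
Segments drawn: 1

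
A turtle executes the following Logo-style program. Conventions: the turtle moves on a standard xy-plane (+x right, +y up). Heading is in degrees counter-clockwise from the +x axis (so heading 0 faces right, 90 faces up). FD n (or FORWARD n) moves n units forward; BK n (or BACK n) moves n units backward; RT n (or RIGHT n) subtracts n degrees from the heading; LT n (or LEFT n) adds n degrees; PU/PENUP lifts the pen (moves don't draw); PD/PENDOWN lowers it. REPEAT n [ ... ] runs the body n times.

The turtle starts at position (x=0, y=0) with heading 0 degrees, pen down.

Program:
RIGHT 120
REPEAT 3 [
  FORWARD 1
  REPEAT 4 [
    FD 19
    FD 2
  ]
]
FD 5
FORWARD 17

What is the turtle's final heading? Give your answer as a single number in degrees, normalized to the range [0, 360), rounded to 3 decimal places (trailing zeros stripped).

Executing turtle program step by step:
Start: pos=(0,0), heading=0, pen down
RT 120: heading 0 -> 240
REPEAT 3 [
  -- iteration 1/3 --
  FD 1: (0,0) -> (-0.5,-0.866) [heading=240, draw]
  REPEAT 4 [
    -- iteration 1/4 --
    FD 19: (-0.5,-0.866) -> (-10,-17.321) [heading=240, draw]
    FD 2: (-10,-17.321) -> (-11,-19.053) [heading=240, draw]
    -- iteration 2/4 --
    FD 19: (-11,-19.053) -> (-20.5,-35.507) [heading=240, draw]
    FD 2: (-20.5,-35.507) -> (-21.5,-37.239) [heading=240, draw]
    -- iteration 3/4 --
    FD 19: (-21.5,-37.239) -> (-31,-53.694) [heading=240, draw]
    FD 2: (-31,-53.694) -> (-32,-55.426) [heading=240, draw]
    -- iteration 4/4 --
    FD 19: (-32,-55.426) -> (-41.5,-71.88) [heading=240, draw]
    FD 2: (-41.5,-71.88) -> (-42.5,-73.612) [heading=240, draw]
  ]
  -- iteration 2/3 --
  FD 1: (-42.5,-73.612) -> (-43,-74.478) [heading=240, draw]
  REPEAT 4 [
    -- iteration 1/4 --
    FD 19: (-43,-74.478) -> (-52.5,-90.933) [heading=240, draw]
    FD 2: (-52.5,-90.933) -> (-53.5,-92.665) [heading=240, draw]
    -- iteration 2/4 --
    FD 19: (-53.5,-92.665) -> (-63,-109.119) [heading=240, draw]
    FD 2: (-63,-109.119) -> (-64,-110.851) [heading=240, draw]
    -- iteration 3/4 --
    FD 19: (-64,-110.851) -> (-73.5,-127.306) [heading=240, draw]
    FD 2: (-73.5,-127.306) -> (-74.5,-129.038) [heading=240, draw]
    -- iteration 4/4 --
    FD 19: (-74.5,-129.038) -> (-84,-145.492) [heading=240, draw]
    FD 2: (-84,-145.492) -> (-85,-147.224) [heading=240, draw]
  ]
  -- iteration 3/3 --
  FD 1: (-85,-147.224) -> (-85.5,-148.09) [heading=240, draw]
  REPEAT 4 [
    -- iteration 1/4 --
    FD 19: (-85.5,-148.09) -> (-95,-164.545) [heading=240, draw]
    FD 2: (-95,-164.545) -> (-96,-166.277) [heading=240, draw]
    -- iteration 2/4 --
    FD 19: (-96,-166.277) -> (-105.5,-182.731) [heading=240, draw]
    FD 2: (-105.5,-182.731) -> (-106.5,-184.463) [heading=240, draw]
    -- iteration 3/4 --
    FD 19: (-106.5,-184.463) -> (-116,-200.918) [heading=240, draw]
    FD 2: (-116,-200.918) -> (-117,-202.65) [heading=240, draw]
    -- iteration 4/4 --
    FD 19: (-117,-202.65) -> (-126.5,-219.104) [heading=240, draw]
    FD 2: (-126.5,-219.104) -> (-127.5,-220.836) [heading=240, draw]
  ]
]
FD 5: (-127.5,-220.836) -> (-130,-225.167) [heading=240, draw]
FD 17: (-130,-225.167) -> (-138.5,-239.889) [heading=240, draw]
Final: pos=(-138.5,-239.889), heading=240, 29 segment(s) drawn

Answer: 240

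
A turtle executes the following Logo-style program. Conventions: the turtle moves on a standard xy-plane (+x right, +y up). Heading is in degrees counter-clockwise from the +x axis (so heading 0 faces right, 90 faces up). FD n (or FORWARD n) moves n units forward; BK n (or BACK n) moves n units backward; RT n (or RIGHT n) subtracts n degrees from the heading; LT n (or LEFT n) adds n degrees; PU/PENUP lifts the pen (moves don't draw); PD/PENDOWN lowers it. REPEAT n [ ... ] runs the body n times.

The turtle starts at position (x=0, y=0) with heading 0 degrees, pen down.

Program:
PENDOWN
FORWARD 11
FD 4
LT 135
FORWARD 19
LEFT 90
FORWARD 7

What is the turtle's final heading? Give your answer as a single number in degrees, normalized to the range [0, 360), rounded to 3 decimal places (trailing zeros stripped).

Executing turtle program step by step:
Start: pos=(0,0), heading=0, pen down
PD: pen down
FD 11: (0,0) -> (11,0) [heading=0, draw]
FD 4: (11,0) -> (15,0) [heading=0, draw]
LT 135: heading 0 -> 135
FD 19: (15,0) -> (1.565,13.435) [heading=135, draw]
LT 90: heading 135 -> 225
FD 7: (1.565,13.435) -> (-3.385,8.485) [heading=225, draw]
Final: pos=(-3.385,8.485), heading=225, 4 segment(s) drawn

Answer: 225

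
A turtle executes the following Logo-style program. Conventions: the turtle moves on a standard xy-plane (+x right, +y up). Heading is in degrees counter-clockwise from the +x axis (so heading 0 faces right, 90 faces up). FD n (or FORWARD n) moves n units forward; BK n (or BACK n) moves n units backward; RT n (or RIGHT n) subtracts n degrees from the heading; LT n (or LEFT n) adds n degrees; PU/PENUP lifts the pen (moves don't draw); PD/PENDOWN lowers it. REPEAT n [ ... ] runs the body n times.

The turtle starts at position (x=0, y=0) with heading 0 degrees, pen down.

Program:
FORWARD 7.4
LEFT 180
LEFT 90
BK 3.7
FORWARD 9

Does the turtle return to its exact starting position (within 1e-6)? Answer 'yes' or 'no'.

Executing turtle program step by step:
Start: pos=(0,0), heading=0, pen down
FD 7.4: (0,0) -> (7.4,0) [heading=0, draw]
LT 180: heading 0 -> 180
LT 90: heading 180 -> 270
BK 3.7: (7.4,0) -> (7.4,3.7) [heading=270, draw]
FD 9: (7.4,3.7) -> (7.4,-5.3) [heading=270, draw]
Final: pos=(7.4,-5.3), heading=270, 3 segment(s) drawn

Start position: (0, 0)
Final position: (7.4, -5.3)
Distance = 9.102; >= 1e-6 -> NOT closed

Answer: no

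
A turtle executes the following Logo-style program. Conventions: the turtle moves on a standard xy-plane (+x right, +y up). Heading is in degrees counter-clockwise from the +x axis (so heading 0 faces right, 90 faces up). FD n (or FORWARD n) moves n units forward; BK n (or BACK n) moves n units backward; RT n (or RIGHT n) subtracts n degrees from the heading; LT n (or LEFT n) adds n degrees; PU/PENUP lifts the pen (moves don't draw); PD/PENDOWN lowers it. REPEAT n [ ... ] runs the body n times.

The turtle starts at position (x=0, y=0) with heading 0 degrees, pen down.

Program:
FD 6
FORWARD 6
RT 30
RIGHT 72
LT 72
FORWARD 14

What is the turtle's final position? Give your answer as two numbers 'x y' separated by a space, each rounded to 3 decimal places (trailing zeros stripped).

Executing turtle program step by step:
Start: pos=(0,0), heading=0, pen down
FD 6: (0,0) -> (6,0) [heading=0, draw]
FD 6: (6,0) -> (12,0) [heading=0, draw]
RT 30: heading 0 -> 330
RT 72: heading 330 -> 258
LT 72: heading 258 -> 330
FD 14: (12,0) -> (24.124,-7) [heading=330, draw]
Final: pos=(24.124,-7), heading=330, 3 segment(s) drawn

Answer: 24.124 -7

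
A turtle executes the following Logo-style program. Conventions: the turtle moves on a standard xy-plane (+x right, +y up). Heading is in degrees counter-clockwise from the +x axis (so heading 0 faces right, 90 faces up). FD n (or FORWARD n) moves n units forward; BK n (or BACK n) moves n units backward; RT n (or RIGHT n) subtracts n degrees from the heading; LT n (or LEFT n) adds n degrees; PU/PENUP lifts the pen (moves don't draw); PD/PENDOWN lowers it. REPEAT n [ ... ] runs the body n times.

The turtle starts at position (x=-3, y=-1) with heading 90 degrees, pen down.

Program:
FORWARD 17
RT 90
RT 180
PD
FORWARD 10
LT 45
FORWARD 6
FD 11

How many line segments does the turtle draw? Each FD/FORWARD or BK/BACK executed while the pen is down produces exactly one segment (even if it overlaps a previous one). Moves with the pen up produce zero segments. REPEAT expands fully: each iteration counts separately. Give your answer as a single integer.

Answer: 4

Derivation:
Executing turtle program step by step:
Start: pos=(-3,-1), heading=90, pen down
FD 17: (-3,-1) -> (-3,16) [heading=90, draw]
RT 90: heading 90 -> 0
RT 180: heading 0 -> 180
PD: pen down
FD 10: (-3,16) -> (-13,16) [heading=180, draw]
LT 45: heading 180 -> 225
FD 6: (-13,16) -> (-17.243,11.757) [heading=225, draw]
FD 11: (-17.243,11.757) -> (-25.021,3.979) [heading=225, draw]
Final: pos=(-25.021,3.979), heading=225, 4 segment(s) drawn
Segments drawn: 4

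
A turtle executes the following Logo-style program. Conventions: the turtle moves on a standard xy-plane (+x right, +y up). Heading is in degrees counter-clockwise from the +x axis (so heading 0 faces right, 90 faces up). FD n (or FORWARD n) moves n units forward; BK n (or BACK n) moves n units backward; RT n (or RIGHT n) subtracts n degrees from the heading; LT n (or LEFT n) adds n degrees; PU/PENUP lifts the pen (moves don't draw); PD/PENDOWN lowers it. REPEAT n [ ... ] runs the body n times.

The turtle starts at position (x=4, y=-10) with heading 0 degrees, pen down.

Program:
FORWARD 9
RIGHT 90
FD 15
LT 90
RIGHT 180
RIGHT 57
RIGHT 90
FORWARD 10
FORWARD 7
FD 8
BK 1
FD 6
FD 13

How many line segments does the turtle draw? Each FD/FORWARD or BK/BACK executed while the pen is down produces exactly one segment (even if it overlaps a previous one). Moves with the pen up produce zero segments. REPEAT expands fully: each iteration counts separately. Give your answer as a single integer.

Executing turtle program step by step:
Start: pos=(4,-10), heading=0, pen down
FD 9: (4,-10) -> (13,-10) [heading=0, draw]
RT 90: heading 0 -> 270
FD 15: (13,-10) -> (13,-25) [heading=270, draw]
LT 90: heading 270 -> 0
RT 180: heading 0 -> 180
RT 57: heading 180 -> 123
RT 90: heading 123 -> 33
FD 10: (13,-25) -> (21.387,-19.554) [heading=33, draw]
FD 7: (21.387,-19.554) -> (27.257,-15.741) [heading=33, draw]
FD 8: (27.257,-15.741) -> (33.967,-11.384) [heading=33, draw]
BK 1: (33.967,-11.384) -> (33.128,-11.929) [heading=33, draw]
FD 6: (33.128,-11.929) -> (38.16,-8.661) [heading=33, draw]
FD 13: (38.16,-8.661) -> (49.063,-1.581) [heading=33, draw]
Final: pos=(49.063,-1.581), heading=33, 8 segment(s) drawn
Segments drawn: 8

Answer: 8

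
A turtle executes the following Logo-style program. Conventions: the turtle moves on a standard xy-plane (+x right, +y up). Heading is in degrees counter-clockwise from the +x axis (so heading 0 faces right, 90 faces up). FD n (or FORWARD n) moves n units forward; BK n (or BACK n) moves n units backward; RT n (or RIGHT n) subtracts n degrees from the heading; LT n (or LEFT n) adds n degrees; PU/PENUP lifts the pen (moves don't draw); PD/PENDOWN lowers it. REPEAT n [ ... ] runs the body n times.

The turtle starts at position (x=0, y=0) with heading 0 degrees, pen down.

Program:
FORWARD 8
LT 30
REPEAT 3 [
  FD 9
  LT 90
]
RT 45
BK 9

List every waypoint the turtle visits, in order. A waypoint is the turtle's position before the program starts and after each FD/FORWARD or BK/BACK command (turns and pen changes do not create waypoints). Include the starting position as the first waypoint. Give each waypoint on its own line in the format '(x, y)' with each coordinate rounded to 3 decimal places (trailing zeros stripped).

Executing turtle program step by step:
Start: pos=(0,0), heading=0, pen down
FD 8: (0,0) -> (8,0) [heading=0, draw]
LT 30: heading 0 -> 30
REPEAT 3 [
  -- iteration 1/3 --
  FD 9: (8,0) -> (15.794,4.5) [heading=30, draw]
  LT 90: heading 30 -> 120
  -- iteration 2/3 --
  FD 9: (15.794,4.5) -> (11.294,12.294) [heading=120, draw]
  LT 90: heading 120 -> 210
  -- iteration 3/3 --
  FD 9: (11.294,12.294) -> (3.5,7.794) [heading=210, draw]
  LT 90: heading 210 -> 300
]
RT 45: heading 300 -> 255
BK 9: (3.5,7.794) -> (5.829,16.488) [heading=255, draw]
Final: pos=(5.829,16.488), heading=255, 5 segment(s) drawn
Waypoints (6 total):
(0, 0)
(8, 0)
(15.794, 4.5)
(11.294, 12.294)
(3.5, 7.794)
(5.829, 16.488)

Answer: (0, 0)
(8, 0)
(15.794, 4.5)
(11.294, 12.294)
(3.5, 7.794)
(5.829, 16.488)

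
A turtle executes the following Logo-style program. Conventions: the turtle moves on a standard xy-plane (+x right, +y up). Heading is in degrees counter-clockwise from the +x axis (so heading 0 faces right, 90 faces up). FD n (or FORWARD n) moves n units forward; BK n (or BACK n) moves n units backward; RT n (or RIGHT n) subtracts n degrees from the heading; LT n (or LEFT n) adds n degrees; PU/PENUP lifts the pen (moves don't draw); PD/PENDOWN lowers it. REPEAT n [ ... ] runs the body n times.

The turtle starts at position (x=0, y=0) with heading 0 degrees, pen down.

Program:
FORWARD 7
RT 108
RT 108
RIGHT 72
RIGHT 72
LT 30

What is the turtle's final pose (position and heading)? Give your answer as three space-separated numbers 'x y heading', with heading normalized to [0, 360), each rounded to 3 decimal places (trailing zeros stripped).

Answer: 7 0 30

Derivation:
Executing turtle program step by step:
Start: pos=(0,0), heading=0, pen down
FD 7: (0,0) -> (7,0) [heading=0, draw]
RT 108: heading 0 -> 252
RT 108: heading 252 -> 144
RT 72: heading 144 -> 72
RT 72: heading 72 -> 0
LT 30: heading 0 -> 30
Final: pos=(7,0), heading=30, 1 segment(s) drawn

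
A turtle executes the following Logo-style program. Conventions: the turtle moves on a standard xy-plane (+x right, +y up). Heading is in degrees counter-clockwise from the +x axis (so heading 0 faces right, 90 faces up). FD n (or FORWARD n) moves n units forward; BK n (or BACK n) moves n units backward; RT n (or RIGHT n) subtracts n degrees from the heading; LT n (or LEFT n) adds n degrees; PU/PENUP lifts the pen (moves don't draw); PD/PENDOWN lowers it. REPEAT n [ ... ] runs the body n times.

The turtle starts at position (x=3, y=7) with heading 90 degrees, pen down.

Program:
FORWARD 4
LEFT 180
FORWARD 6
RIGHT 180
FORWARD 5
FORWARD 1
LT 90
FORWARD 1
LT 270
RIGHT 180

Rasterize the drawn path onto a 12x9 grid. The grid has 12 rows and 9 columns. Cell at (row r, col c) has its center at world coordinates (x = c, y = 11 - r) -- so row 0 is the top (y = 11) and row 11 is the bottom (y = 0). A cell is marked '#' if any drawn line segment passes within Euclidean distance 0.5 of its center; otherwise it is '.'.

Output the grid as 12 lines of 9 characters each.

Segment 0: (3,7) -> (3,11)
Segment 1: (3,11) -> (3,5)
Segment 2: (3,5) -> (3,10)
Segment 3: (3,10) -> (3,11)
Segment 4: (3,11) -> (2,11)

Answer: ..##.....
...#.....
...#.....
...#.....
...#.....
...#.....
...#.....
.........
.........
.........
.........
.........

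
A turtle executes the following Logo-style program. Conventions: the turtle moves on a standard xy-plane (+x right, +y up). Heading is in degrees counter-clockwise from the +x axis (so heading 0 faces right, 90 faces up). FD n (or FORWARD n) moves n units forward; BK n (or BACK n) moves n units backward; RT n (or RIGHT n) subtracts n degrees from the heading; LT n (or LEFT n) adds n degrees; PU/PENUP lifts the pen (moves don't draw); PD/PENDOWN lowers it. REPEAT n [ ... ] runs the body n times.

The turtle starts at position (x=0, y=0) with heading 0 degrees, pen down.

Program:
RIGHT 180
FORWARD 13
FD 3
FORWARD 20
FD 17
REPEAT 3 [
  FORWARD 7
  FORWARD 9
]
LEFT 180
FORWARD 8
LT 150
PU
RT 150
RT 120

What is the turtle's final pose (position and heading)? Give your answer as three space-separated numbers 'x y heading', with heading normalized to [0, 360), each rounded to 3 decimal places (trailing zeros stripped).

Executing turtle program step by step:
Start: pos=(0,0), heading=0, pen down
RT 180: heading 0 -> 180
FD 13: (0,0) -> (-13,0) [heading=180, draw]
FD 3: (-13,0) -> (-16,0) [heading=180, draw]
FD 20: (-16,0) -> (-36,0) [heading=180, draw]
FD 17: (-36,0) -> (-53,0) [heading=180, draw]
REPEAT 3 [
  -- iteration 1/3 --
  FD 7: (-53,0) -> (-60,0) [heading=180, draw]
  FD 9: (-60,0) -> (-69,0) [heading=180, draw]
  -- iteration 2/3 --
  FD 7: (-69,0) -> (-76,0) [heading=180, draw]
  FD 9: (-76,0) -> (-85,0) [heading=180, draw]
  -- iteration 3/3 --
  FD 7: (-85,0) -> (-92,0) [heading=180, draw]
  FD 9: (-92,0) -> (-101,0) [heading=180, draw]
]
LT 180: heading 180 -> 0
FD 8: (-101,0) -> (-93,0) [heading=0, draw]
LT 150: heading 0 -> 150
PU: pen up
RT 150: heading 150 -> 0
RT 120: heading 0 -> 240
Final: pos=(-93,0), heading=240, 11 segment(s) drawn

Answer: -93 0 240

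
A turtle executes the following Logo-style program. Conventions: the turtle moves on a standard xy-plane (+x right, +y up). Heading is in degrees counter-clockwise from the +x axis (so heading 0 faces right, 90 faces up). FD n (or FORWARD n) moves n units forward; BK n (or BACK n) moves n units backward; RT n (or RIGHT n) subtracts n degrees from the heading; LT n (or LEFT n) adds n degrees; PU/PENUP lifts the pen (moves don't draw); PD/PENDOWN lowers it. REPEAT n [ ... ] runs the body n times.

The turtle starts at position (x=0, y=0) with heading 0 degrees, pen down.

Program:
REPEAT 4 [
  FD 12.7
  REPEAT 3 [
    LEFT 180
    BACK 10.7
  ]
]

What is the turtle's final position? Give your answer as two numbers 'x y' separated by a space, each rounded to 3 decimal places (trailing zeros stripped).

Answer: 0 0

Derivation:
Executing turtle program step by step:
Start: pos=(0,0), heading=0, pen down
REPEAT 4 [
  -- iteration 1/4 --
  FD 12.7: (0,0) -> (12.7,0) [heading=0, draw]
  REPEAT 3 [
    -- iteration 1/3 --
    LT 180: heading 0 -> 180
    BK 10.7: (12.7,0) -> (23.4,0) [heading=180, draw]
    -- iteration 2/3 --
    LT 180: heading 180 -> 0
    BK 10.7: (23.4,0) -> (12.7,0) [heading=0, draw]
    -- iteration 3/3 --
    LT 180: heading 0 -> 180
    BK 10.7: (12.7,0) -> (23.4,0) [heading=180, draw]
  ]
  -- iteration 2/4 --
  FD 12.7: (23.4,0) -> (10.7,0) [heading=180, draw]
  REPEAT 3 [
    -- iteration 1/3 --
    LT 180: heading 180 -> 0
    BK 10.7: (10.7,0) -> (0,0) [heading=0, draw]
    -- iteration 2/3 --
    LT 180: heading 0 -> 180
    BK 10.7: (0,0) -> (10.7,0) [heading=180, draw]
    -- iteration 3/3 --
    LT 180: heading 180 -> 0
    BK 10.7: (10.7,0) -> (0,0) [heading=0, draw]
  ]
  -- iteration 3/4 --
  FD 12.7: (0,0) -> (12.7,0) [heading=0, draw]
  REPEAT 3 [
    -- iteration 1/3 --
    LT 180: heading 0 -> 180
    BK 10.7: (12.7,0) -> (23.4,0) [heading=180, draw]
    -- iteration 2/3 --
    LT 180: heading 180 -> 0
    BK 10.7: (23.4,0) -> (12.7,0) [heading=0, draw]
    -- iteration 3/3 --
    LT 180: heading 0 -> 180
    BK 10.7: (12.7,0) -> (23.4,0) [heading=180, draw]
  ]
  -- iteration 4/4 --
  FD 12.7: (23.4,0) -> (10.7,0) [heading=180, draw]
  REPEAT 3 [
    -- iteration 1/3 --
    LT 180: heading 180 -> 0
    BK 10.7: (10.7,0) -> (0,0) [heading=0, draw]
    -- iteration 2/3 --
    LT 180: heading 0 -> 180
    BK 10.7: (0,0) -> (10.7,0) [heading=180, draw]
    -- iteration 3/3 --
    LT 180: heading 180 -> 0
    BK 10.7: (10.7,0) -> (0,0) [heading=0, draw]
  ]
]
Final: pos=(0,0), heading=0, 16 segment(s) drawn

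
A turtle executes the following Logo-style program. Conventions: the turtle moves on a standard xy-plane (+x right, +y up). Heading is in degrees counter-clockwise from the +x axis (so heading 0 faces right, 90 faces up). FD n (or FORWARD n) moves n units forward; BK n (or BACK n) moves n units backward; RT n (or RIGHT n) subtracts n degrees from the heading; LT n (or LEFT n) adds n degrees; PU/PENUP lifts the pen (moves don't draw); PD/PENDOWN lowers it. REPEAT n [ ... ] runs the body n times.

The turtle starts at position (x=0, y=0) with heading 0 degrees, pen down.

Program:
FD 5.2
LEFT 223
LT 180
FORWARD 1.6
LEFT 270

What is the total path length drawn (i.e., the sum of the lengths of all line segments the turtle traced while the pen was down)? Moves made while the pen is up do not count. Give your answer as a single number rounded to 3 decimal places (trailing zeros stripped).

Answer: 6.8

Derivation:
Executing turtle program step by step:
Start: pos=(0,0), heading=0, pen down
FD 5.2: (0,0) -> (5.2,0) [heading=0, draw]
LT 223: heading 0 -> 223
LT 180: heading 223 -> 43
FD 1.6: (5.2,0) -> (6.37,1.091) [heading=43, draw]
LT 270: heading 43 -> 313
Final: pos=(6.37,1.091), heading=313, 2 segment(s) drawn

Segment lengths:
  seg 1: (0,0) -> (5.2,0), length = 5.2
  seg 2: (5.2,0) -> (6.37,1.091), length = 1.6
Total = 6.8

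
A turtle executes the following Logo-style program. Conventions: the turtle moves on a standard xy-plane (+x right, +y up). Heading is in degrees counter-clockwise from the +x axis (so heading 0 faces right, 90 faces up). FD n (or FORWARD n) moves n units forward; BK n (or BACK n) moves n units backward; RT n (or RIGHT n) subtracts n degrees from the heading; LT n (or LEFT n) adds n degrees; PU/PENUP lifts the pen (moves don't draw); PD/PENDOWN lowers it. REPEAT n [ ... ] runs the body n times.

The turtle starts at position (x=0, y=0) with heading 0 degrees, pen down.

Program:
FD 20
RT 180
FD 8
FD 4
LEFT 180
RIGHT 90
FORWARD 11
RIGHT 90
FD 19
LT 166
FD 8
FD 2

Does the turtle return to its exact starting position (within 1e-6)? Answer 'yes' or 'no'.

Answer: no

Derivation:
Executing turtle program step by step:
Start: pos=(0,0), heading=0, pen down
FD 20: (0,0) -> (20,0) [heading=0, draw]
RT 180: heading 0 -> 180
FD 8: (20,0) -> (12,0) [heading=180, draw]
FD 4: (12,0) -> (8,0) [heading=180, draw]
LT 180: heading 180 -> 0
RT 90: heading 0 -> 270
FD 11: (8,0) -> (8,-11) [heading=270, draw]
RT 90: heading 270 -> 180
FD 19: (8,-11) -> (-11,-11) [heading=180, draw]
LT 166: heading 180 -> 346
FD 8: (-11,-11) -> (-3.238,-12.935) [heading=346, draw]
FD 2: (-3.238,-12.935) -> (-1.297,-13.419) [heading=346, draw]
Final: pos=(-1.297,-13.419), heading=346, 7 segment(s) drawn

Start position: (0, 0)
Final position: (-1.297, -13.419)
Distance = 13.482; >= 1e-6 -> NOT closed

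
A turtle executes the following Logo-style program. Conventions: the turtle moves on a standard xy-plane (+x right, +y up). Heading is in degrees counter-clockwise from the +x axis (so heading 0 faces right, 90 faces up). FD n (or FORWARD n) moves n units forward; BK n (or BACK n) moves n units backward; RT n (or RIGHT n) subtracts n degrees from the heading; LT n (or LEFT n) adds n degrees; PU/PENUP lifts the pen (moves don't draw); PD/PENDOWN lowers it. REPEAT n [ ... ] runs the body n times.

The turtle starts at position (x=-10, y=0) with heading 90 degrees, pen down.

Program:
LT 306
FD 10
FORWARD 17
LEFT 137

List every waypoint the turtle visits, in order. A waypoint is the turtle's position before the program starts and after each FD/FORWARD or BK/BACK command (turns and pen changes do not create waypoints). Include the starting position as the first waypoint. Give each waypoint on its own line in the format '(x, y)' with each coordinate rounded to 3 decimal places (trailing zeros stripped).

Executing turtle program step by step:
Start: pos=(-10,0), heading=90, pen down
LT 306: heading 90 -> 36
FD 10: (-10,0) -> (-1.91,5.878) [heading=36, draw]
FD 17: (-1.91,5.878) -> (11.843,15.87) [heading=36, draw]
LT 137: heading 36 -> 173
Final: pos=(11.843,15.87), heading=173, 2 segment(s) drawn
Waypoints (3 total):
(-10, 0)
(-1.91, 5.878)
(11.843, 15.87)

Answer: (-10, 0)
(-1.91, 5.878)
(11.843, 15.87)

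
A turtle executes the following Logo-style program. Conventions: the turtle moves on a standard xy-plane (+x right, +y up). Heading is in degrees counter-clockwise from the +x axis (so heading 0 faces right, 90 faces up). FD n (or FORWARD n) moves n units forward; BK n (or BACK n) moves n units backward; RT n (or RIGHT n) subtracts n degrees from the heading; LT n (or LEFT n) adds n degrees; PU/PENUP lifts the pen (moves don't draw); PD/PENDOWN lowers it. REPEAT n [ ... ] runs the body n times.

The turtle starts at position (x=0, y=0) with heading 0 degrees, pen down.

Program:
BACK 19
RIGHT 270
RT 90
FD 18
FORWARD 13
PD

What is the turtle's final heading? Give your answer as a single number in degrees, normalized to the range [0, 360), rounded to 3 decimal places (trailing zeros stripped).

Executing turtle program step by step:
Start: pos=(0,0), heading=0, pen down
BK 19: (0,0) -> (-19,0) [heading=0, draw]
RT 270: heading 0 -> 90
RT 90: heading 90 -> 0
FD 18: (-19,0) -> (-1,0) [heading=0, draw]
FD 13: (-1,0) -> (12,0) [heading=0, draw]
PD: pen down
Final: pos=(12,0), heading=0, 3 segment(s) drawn

Answer: 0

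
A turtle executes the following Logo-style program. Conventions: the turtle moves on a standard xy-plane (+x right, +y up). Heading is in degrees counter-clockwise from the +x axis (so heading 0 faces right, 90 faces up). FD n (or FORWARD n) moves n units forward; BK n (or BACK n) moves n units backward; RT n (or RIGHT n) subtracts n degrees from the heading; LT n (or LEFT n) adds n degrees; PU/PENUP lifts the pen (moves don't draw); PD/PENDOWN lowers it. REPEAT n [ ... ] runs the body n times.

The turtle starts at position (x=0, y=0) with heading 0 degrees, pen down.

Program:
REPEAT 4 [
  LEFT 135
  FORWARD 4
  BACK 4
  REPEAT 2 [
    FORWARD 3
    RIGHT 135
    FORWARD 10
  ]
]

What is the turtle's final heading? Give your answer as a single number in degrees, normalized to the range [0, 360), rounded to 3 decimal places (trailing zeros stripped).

Answer: 180

Derivation:
Executing turtle program step by step:
Start: pos=(0,0), heading=0, pen down
REPEAT 4 [
  -- iteration 1/4 --
  LT 135: heading 0 -> 135
  FD 4: (0,0) -> (-2.828,2.828) [heading=135, draw]
  BK 4: (-2.828,2.828) -> (0,0) [heading=135, draw]
  REPEAT 2 [
    -- iteration 1/2 --
    FD 3: (0,0) -> (-2.121,2.121) [heading=135, draw]
    RT 135: heading 135 -> 0
    FD 10: (-2.121,2.121) -> (7.879,2.121) [heading=0, draw]
    -- iteration 2/2 --
    FD 3: (7.879,2.121) -> (10.879,2.121) [heading=0, draw]
    RT 135: heading 0 -> 225
    FD 10: (10.879,2.121) -> (3.808,-4.95) [heading=225, draw]
  ]
  -- iteration 2/4 --
  LT 135: heading 225 -> 0
  FD 4: (3.808,-4.95) -> (7.808,-4.95) [heading=0, draw]
  BK 4: (7.808,-4.95) -> (3.808,-4.95) [heading=0, draw]
  REPEAT 2 [
    -- iteration 1/2 --
    FD 3: (3.808,-4.95) -> (6.808,-4.95) [heading=0, draw]
    RT 135: heading 0 -> 225
    FD 10: (6.808,-4.95) -> (-0.263,-12.021) [heading=225, draw]
    -- iteration 2/2 --
    FD 3: (-0.263,-12.021) -> (-2.385,-14.142) [heading=225, draw]
    RT 135: heading 225 -> 90
    FD 10: (-2.385,-14.142) -> (-2.385,-4.142) [heading=90, draw]
  ]
  -- iteration 3/4 --
  LT 135: heading 90 -> 225
  FD 4: (-2.385,-4.142) -> (-5.213,-6.971) [heading=225, draw]
  BK 4: (-5.213,-6.971) -> (-2.385,-4.142) [heading=225, draw]
  REPEAT 2 [
    -- iteration 1/2 --
    FD 3: (-2.385,-4.142) -> (-4.506,-6.263) [heading=225, draw]
    RT 135: heading 225 -> 90
    FD 10: (-4.506,-6.263) -> (-4.506,3.737) [heading=90, draw]
    -- iteration 2/2 --
    FD 3: (-4.506,3.737) -> (-4.506,6.737) [heading=90, draw]
    RT 135: heading 90 -> 315
    FD 10: (-4.506,6.737) -> (2.565,-0.335) [heading=315, draw]
  ]
  -- iteration 4/4 --
  LT 135: heading 315 -> 90
  FD 4: (2.565,-0.335) -> (2.565,3.665) [heading=90, draw]
  BK 4: (2.565,3.665) -> (2.565,-0.335) [heading=90, draw]
  REPEAT 2 [
    -- iteration 1/2 --
    FD 3: (2.565,-0.335) -> (2.565,2.665) [heading=90, draw]
    RT 135: heading 90 -> 315
    FD 10: (2.565,2.665) -> (9.636,-4.406) [heading=315, draw]
    -- iteration 2/2 --
    FD 3: (9.636,-4.406) -> (11.757,-6.527) [heading=315, draw]
    RT 135: heading 315 -> 180
    FD 10: (11.757,-6.527) -> (1.757,-6.527) [heading=180, draw]
  ]
]
Final: pos=(1.757,-6.527), heading=180, 24 segment(s) drawn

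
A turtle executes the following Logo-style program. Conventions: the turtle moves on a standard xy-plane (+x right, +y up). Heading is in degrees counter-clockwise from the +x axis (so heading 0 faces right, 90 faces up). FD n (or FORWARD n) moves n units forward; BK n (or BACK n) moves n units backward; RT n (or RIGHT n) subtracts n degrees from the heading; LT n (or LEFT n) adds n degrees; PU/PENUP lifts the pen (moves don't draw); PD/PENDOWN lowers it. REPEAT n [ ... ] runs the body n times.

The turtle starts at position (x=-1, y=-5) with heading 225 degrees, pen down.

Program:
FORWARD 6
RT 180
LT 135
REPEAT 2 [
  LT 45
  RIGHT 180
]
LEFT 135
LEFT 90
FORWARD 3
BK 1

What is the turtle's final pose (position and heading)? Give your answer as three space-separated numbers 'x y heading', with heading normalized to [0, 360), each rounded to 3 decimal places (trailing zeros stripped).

Answer: -6.657 -7.828 135

Derivation:
Executing turtle program step by step:
Start: pos=(-1,-5), heading=225, pen down
FD 6: (-1,-5) -> (-5.243,-9.243) [heading=225, draw]
RT 180: heading 225 -> 45
LT 135: heading 45 -> 180
REPEAT 2 [
  -- iteration 1/2 --
  LT 45: heading 180 -> 225
  RT 180: heading 225 -> 45
  -- iteration 2/2 --
  LT 45: heading 45 -> 90
  RT 180: heading 90 -> 270
]
LT 135: heading 270 -> 45
LT 90: heading 45 -> 135
FD 3: (-5.243,-9.243) -> (-7.364,-7.121) [heading=135, draw]
BK 1: (-7.364,-7.121) -> (-6.657,-7.828) [heading=135, draw]
Final: pos=(-6.657,-7.828), heading=135, 3 segment(s) drawn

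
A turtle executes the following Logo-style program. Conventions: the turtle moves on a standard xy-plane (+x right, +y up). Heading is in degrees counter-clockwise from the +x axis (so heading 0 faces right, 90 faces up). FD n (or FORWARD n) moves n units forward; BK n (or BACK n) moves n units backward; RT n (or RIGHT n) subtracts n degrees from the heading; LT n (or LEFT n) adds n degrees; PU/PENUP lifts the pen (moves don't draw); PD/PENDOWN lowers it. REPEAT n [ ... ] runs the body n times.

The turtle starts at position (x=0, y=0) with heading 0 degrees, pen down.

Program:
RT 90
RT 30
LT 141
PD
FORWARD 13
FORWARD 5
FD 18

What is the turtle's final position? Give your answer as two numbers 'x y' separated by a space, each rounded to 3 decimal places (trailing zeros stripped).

Executing turtle program step by step:
Start: pos=(0,0), heading=0, pen down
RT 90: heading 0 -> 270
RT 30: heading 270 -> 240
LT 141: heading 240 -> 21
PD: pen down
FD 13: (0,0) -> (12.137,4.659) [heading=21, draw]
FD 5: (12.137,4.659) -> (16.804,6.451) [heading=21, draw]
FD 18: (16.804,6.451) -> (33.609,12.901) [heading=21, draw]
Final: pos=(33.609,12.901), heading=21, 3 segment(s) drawn

Answer: 33.609 12.901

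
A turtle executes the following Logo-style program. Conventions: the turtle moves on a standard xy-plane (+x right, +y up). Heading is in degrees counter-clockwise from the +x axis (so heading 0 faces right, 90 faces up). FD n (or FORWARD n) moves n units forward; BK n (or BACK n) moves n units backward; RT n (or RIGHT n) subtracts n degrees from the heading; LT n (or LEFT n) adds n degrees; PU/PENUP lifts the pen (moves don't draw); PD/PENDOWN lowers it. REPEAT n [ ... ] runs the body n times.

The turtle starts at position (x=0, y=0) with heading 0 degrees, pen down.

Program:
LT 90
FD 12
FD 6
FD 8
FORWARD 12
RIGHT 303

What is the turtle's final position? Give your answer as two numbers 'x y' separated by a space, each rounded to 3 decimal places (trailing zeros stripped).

Answer: 0 38

Derivation:
Executing turtle program step by step:
Start: pos=(0,0), heading=0, pen down
LT 90: heading 0 -> 90
FD 12: (0,0) -> (0,12) [heading=90, draw]
FD 6: (0,12) -> (0,18) [heading=90, draw]
FD 8: (0,18) -> (0,26) [heading=90, draw]
FD 12: (0,26) -> (0,38) [heading=90, draw]
RT 303: heading 90 -> 147
Final: pos=(0,38), heading=147, 4 segment(s) drawn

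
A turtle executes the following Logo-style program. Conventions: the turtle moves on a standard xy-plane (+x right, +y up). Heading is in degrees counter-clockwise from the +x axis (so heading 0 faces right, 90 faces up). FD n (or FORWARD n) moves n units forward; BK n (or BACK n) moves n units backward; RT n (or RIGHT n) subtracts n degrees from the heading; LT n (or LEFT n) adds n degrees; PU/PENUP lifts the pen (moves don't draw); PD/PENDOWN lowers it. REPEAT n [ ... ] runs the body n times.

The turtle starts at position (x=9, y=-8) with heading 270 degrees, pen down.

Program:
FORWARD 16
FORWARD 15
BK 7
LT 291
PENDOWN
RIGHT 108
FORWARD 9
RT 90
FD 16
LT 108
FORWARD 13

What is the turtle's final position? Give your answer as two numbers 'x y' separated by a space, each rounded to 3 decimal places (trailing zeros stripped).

Answer: 19.848 -10.038

Derivation:
Executing turtle program step by step:
Start: pos=(9,-8), heading=270, pen down
FD 16: (9,-8) -> (9,-24) [heading=270, draw]
FD 15: (9,-24) -> (9,-39) [heading=270, draw]
BK 7: (9,-39) -> (9,-32) [heading=270, draw]
LT 291: heading 270 -> 201
PD: pen down
RT 108: heading 201 -> 93
FD 9: (9,-32) -> (8.529,-23.012) [heading=93, draw]
RT 90: heading 93 -> 3
FD 16: (8.529,-23.012) -> (24.507,-22.175) [heading=3, draw]
LT 108: heading 3 -> 111
FD 13: (24.507,-22.175) -> (19.848,-10.038) [heading=111, draw]
Final: pos=(19.848,-10.038), heading=111, 6 segment(s) drawn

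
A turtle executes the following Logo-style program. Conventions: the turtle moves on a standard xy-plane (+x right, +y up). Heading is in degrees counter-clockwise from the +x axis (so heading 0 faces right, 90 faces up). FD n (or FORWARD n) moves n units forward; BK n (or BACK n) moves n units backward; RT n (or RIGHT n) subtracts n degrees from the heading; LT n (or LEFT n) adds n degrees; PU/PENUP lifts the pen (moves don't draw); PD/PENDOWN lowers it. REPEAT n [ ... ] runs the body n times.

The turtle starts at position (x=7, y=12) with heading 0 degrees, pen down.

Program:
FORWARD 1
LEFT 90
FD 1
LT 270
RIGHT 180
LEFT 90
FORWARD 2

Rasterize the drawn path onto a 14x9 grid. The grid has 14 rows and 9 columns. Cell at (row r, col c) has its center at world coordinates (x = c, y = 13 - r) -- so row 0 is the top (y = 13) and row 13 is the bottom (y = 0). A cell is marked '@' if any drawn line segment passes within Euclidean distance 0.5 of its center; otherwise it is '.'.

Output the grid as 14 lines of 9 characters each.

Answer: ........@
.......@@
........@
.........
.........
.........
.........
.........
.........
.........
.........
.........
.........
.........

Derivation:
Segment 0: (7,12) -> (8,12)
Segment 1: (8,12) -> (8,13)
Segment 2: (8,13) -> (8,11)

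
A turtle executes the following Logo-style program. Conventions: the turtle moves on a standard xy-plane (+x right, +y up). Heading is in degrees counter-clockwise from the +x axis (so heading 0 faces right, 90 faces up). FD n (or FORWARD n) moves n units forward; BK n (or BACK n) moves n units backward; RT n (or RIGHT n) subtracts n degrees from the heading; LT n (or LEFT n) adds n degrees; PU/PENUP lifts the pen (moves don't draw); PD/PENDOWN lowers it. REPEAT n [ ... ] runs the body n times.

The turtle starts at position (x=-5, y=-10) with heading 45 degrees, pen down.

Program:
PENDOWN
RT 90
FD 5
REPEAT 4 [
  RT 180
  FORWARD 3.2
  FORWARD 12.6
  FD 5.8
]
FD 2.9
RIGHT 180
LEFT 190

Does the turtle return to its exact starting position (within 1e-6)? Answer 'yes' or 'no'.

Answer: no

Derivation:
Executing turtle program step by step:
Start: pos=(-5,-10), heading=45, pen down
PD: pen down
RT 90: heading 45 -> 315
FD 5: (-5,-10) -> (-1.464,-13.536) [heading=315, draw]
REPEAT 4 [
  -- iteration 1/4 --
  RT 180: heading 315 -> 135
  FD 3.2: (-1.464,-13.536) -> (-3.727,-11.273) [heading=135, draw]
  FD 12.6: (-3.727,-11.273) -> (-12.637,-2.363) [heading=135, draw]
  FD 5.8: (-12.637,-2.363) -> (-16.738,1.738) [heading=135, draw]
  -- iteration 2/4 --
  RT 180: heading 135 -> 315
  FD 3.2: (-16.738,1.738) -> (-14.475,-0.525) [heading=315, draw]
  FD 12.6: (-14.475,-0.525) -> (-5.566,-9.434) [heading=315, draw]
  FD 5.8: (-5.566,-9.434) -> (-1.464,-13.536) [heading=315, draw]
  -- iteration 3/4 --
  RT 180: heading 315 -> 135
  FD 3.2: (-1.464,-13.536) -> (-3.727,-11.273) [heading=135, draw]
  FD 12.6: (-3.727,-11.273) -> (-12.637,-2.363) [heading=135, draw]
  FD 5.8: (-12.637,-2.363) -> (-16.738,1.738) [heading=135, draw]
  -- iteration 4/4 --
  RT 180: heading 135 -> 315
  FD 3.2: (-16.738,1.738) -> (-14.475,-0.525) [heading=315, draw]
  FD 12.6: (-14.475,-0.525) -> (-5.566,-9.434) [heading=315, draw]
  FD 5.8: (-5.566,-9.434) -> (-1.464,-13.536) [heading=315, draw]
]
FD 2.9: (-1.464,-13.536) -> (0.586,-15.586) [heading=315, draw]
RT 180: heading 315 -> 135
LT 190: heading 135 -> 325
Final: pos=(0.586,-15.586), heading=325, 14 segment(s) drawn

Start position: (-5, -10)
Final position: (0.586, -15.586)
Distance = 7.9; >= 1e-6 -> NOT closed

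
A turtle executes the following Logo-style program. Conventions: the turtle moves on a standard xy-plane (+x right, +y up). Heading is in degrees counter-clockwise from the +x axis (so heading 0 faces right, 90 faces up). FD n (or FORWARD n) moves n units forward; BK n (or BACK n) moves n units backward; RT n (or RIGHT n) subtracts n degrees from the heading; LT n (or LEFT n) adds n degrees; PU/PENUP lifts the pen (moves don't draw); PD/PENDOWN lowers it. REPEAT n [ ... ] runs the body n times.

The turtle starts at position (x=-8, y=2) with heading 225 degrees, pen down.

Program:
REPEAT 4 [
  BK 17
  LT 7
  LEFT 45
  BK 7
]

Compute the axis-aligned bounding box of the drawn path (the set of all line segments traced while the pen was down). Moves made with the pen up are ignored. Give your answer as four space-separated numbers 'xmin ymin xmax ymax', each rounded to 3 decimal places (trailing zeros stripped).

Executing turtle program step by step:
Start: pos=(-8,2), heading=225, pen down
REPEAT 4 [
  -- iteration 1/4 --
  BK 17: (-8,2) -> (4.021,14.021) [heading=225, draw]
  LT 7: heading 225 -> 232
  LT 45: heading 232 -> 277
  BK 7: (4.021,14.021) -> (3.168,20.969) [heading=277, draw]
  -- iteration 2/4 --
  BK 17: (3.168,20.969) -> (1.096,37.842) [heading=277, draw]
  LT 7: heading 277 -> 284
  LT 45: heading 284 -> 329
  BK 7: (1.096,37.842) -> (-4.904,41.447) [heading=329, draw]
  -- iteration 3/4 --
  BK 17: (-4.904,41.447) -> (-19.476,50.203) [heading=329, draw]
  LT 7: heading 329 -> 336
  LT 45: heading 336 -> 21
  BK 7: (-19.476,50.203) -> (-26.011,47.694) [heading=21, draw]
  -- iteration 4/4 --
  BK 17: (-26.011,47.694) -> (-41.882,41.602) [heading=21, draw]
  LT 7: heading 21 -> 28
  LT 45: heading 28 -> 73
  BK 7: (-41.882,41.602) -> (-43.929,34.908) [heading=73, draw]
]
Final: pos=(-43.929,34.908), heading=73, 8 segment(s) drawn

Segment endpoints: x in {-43.929, -41.882, -26.011, -19.476, -8, -4.904, 1.096, 3.168, 4.021}, y in {2, 14.021, 20.969, 34.908, 37.842, 41.447, 41.602, 47.694, 50.203}
xmin=-43.929, ymin=2, xmax=4.021, ymax=50.203

Answer: -43.929 2 4.021 50.203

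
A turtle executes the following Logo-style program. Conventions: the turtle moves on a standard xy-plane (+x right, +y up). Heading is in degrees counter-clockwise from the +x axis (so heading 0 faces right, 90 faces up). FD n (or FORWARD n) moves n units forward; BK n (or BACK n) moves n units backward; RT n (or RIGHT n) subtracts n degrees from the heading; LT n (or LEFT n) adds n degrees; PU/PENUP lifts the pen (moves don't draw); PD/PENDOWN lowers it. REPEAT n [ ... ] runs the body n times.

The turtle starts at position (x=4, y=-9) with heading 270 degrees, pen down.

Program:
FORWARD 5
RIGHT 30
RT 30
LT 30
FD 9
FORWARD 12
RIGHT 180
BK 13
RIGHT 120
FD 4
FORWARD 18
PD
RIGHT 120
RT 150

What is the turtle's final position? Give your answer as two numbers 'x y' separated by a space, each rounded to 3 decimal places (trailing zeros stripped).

Executing turtle program step by step:
Start: pos=(4,-9), heading=270, pen down
FD 5: (4,-9) -> (4,-14) [heading=270, draw]
RT 30: heading 270 -> 240
RT 30: heading 240 -> 210
LT 30: heading 210 -> 240
FD 9: (4,-14) -> (-0.5,-21.794) [heading=240, draw]
FD 12: (-0.5,-21.794) -> (-6.5,-32.187) [heading=240, draw]
RT 180: heading 240 -> 60
BK 13: (-6.5,-32.187) -> (-13,-43.445) [heading=60, draw]
RT 120: heading 60 -> 300
FD 4: (-13,-43.445) -> (-11,-46.909) [heading=300, draw]
FD 18: (-11,-46.909) -> (-2,-62.497) [heading=300, draw]
PD: pen down
RT 120: heading 300 -> 180
RT 150: heading 180 -> 30
Final: pos=(-2,-62.497), heading=30, 6 segment(s) drawn

Answer: -2 -62.497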